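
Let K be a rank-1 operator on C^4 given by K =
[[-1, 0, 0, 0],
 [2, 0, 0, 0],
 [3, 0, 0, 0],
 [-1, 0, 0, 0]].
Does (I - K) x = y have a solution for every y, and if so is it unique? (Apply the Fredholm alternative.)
(I - K) is invertible (det(I - K) = 2 ≠ 0), so for every y in C^4 the equation (I - K) x = y has a unique solution.

K has rank 1, so it is an outer product K = u v^T: every row of K is a multiple of one row vector. Reading off the entries, u = (1, -2, -3, 1) and v = (-1, 0, 0, 0) (row i of K equals u_i·v^T). A rank-one matrix u v^T satisfies K u = u (v·u) and kills the (3)-dimensional subspace v^⊥, so its characteristic polynomial is lambda^3 (lambda - v·u) with v·u = tr K = -1. Hence the eigenvalues of I - K are 1 (multiplicity 3) and 1 - (-1) = 2, so det(I - K) = 2. (Direct check: I - K =
[[2, 0, 0, 0],
 [-2, 1, 0, 0],
 [-3, 0, 1, 0],
 [1, 0, 0, 1]]
has determinant 2.) The finite-dimensional Fredholm alternative says: either (I - K) is invertible, or ker(I - K) ≠ {0} and then range(I - K) = ker((I - K)^*)^⊥, with dim ker(I - K) = dim ker((I - K)^*). Since det(I - K) ≠ 0, 1 is not an eigenvalue of K and ker(I - K) = {0}, so we are in the first case: for every y there is a unique x = (I - K)^(-1) y. Explicitly, by the Sherman–Morrison formula, (I - u v^T)^(-1) = I + u v^T/(1 - v·u), i.e. (I - K)^(-1) = I + K/(2).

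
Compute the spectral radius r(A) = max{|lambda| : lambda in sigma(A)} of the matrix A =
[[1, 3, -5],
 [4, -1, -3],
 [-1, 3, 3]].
r(A) = sqrt(19) ≈ 4.3589

The eigenvalues of A are the roots of its characteristic polynomial. With M = A (coefficients from the trace, the sum of principal 2x2 minors, and det A):
  p(λ) = det(λ I - M) = λ^3 - 3λ^2 - 9λ + 76.
By the rational root theorem any rational root is an integer divisor of 76. Testing λ = -4: p(-4) = -64 - 48 + 36 + 76 = 0, so λ = -4 is a root. Dividing out (λ + 4) leaves p(λ) = (λ + 4)(λ^2 - 7λ + 19). For λ^2 - 7λ + 19 the discriminant is -27. It is negative, so the roots are the complex-conjugate pair λ = 7/2 ± (sqrt(27)/2) i ≈ 3.5 ± 2.5981i. For a conjugate pair the product of the roots equals the constant term, so |λ|^2 = 19 and |λ| = sqrt(19) ≈ 4.3589.
Thus the eigenvalues (to 4 decimals) are 3.5 ± 2.5981i (modulus 4.3589); -4 (modulus 4). The spectral radius is the largest modulus: r(A) = sqrt(19) ≈ 4.3589. (Cross-check: r(A) ≤ ||A||_2 ≈ 7.3552; equality holds whenever A is normal, though it can also hold for some non-normal A.)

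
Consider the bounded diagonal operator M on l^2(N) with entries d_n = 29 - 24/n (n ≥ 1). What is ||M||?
||M|| = 29

For a diagonal operator on l^2 with entries d_n, ||M|| = sup_n |d_n|. Here d_1 = 5, d_2 = 17, ..., and d_n = 29 - 24/n increases monotonically toward 29. All terms lie in [5, 29), so |d_n| = d_n and the supremum is the limit 29, which is not attained by any individual d_n. Hence ||M|| = 29.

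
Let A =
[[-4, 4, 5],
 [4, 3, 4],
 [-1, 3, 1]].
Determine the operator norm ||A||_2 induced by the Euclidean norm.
||A||_2 ≈ 8.655 (= sqrt(largest eigenvalue of A^T A))

||A||_2 = sigma_max(A) = sqrt(lambda_max(A^T A)). Form the symmetric matrix M = A^T A =
[[33, -7, -5],
 [-7, 34, 35],
 [-5, 35, 42]].
Its characteristic polynomial (trace, sum of principal 2x2 minors, determinant of M give the coefficients) is
  p(λ) = det(λ I - M) = λ^3 - 109λ^2 + 2637λ - 6241.
No integer candidate from the rational root theorem (±divisors of 6241) is a root, so the roots are irrational. The cubic discriminant is Δ = 8178266288 > 0, so there are three distinct real roots. p(2) = -1395 and p(3) = 716 have opposite signs, so a root lies in (2, 3); Newton's method refines it to λ ≈ 2.6499. p(31) = 548 and p(32) = -705 have opposite signs, so a root lies in (31, 32); Newton's method refines it to λ ≈ 31.4402. p(74) = -2763 and p(75) = 284 have opposite signs, so a root lies in (74, 75); Newton's method refines it to λ ≈ 74.9099. Check (Vieta): the three roots sum to 109, matching tr M = 109.
So the eigenvalues of A^T A are ≈ 2.6499, 31.4402, 74.9099 (all ≥ 0, as they must be for A^T A). The largest is λ_max ≈ 74.9099, hence ||A||_2 = sqrt(λ_max) ≈ 8.655.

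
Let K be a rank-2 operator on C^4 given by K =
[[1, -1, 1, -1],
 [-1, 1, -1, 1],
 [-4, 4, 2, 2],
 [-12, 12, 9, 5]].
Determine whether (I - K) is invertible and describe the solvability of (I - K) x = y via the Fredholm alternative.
(I - K) is invertible (det(I - K) = -18 ≠ 0), so for every y in C^4 the equation (I - K) x = y has a unique solution.

K has rank 2 and factors as K = U V^T = u1 v1^T + u2 v2^T with u1 = (2, -2, -2, -3), v1 = (2, -2, -1, -1), u2 = (1, -1, 0, 2), v2 = (-3, 3, 3, 1) (multiplying out reproduces the displayed K). The nonzero eigenvalues of U V^T coincide with those of the 2 x 2 matrix G = V^T U = [[v1·u1, v1·u2], [v2·u1, v2·u2]] = [[13, 2], [-21, -4]], and by the Sylvester determinant identity det(I_4 - U V^T) = det(I_2 - V^T U) = det([[-12, -2], [21, 5]]) = (-12)(5) - (-2)(21) = -18. (Direct check: I - K =
[[0, 1, -1, 1],
 [1, 0, 1, -1],
 [4, -4, -1, -2],
 [12, -12, -9, -4]]
has determinant -18.) The finite-dimensional Fredholm alternative says: either (I - K) is invertible, or ker(I - K) ≠ {0} and then range(I - K) = ker((I - K)^*)^⊥, with dim ker(I - K) = dim ker((I - K)^*). Since det(I - K) ≠ 0, 1 is not an eigenvalue of K and ker(I - K) = {0}, so we are in the first case: for every y there is a unique x = (I - K)^(-1) y. (Explicitly, by the Woodbury identity, (I - U V^T)^(-1) = I + U (I_2 - G)^(-1) V^T.)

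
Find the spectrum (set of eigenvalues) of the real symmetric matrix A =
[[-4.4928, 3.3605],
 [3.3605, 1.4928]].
sigma(A) ≈ {-6, 3}

A is real symmetric, so its spectrum consists of real eigenvalues. Expanding the characteristic polynomial of the displayed matrix gives
  det(λ I - A) = p(λ) = λ^2 + (3)λ + (-18).
Solving p(λ) = 0 yields eigenvalues ≈ -6, 3. (A is shown rounded to 4 decimals, so these recover the underlying integer eigenvalues to within that precision.)
Verification: the trace of A = -3 equals the sum of eigenvalues -3, and det(A) ≈ -17.9998 matches the eigenvalue product -18.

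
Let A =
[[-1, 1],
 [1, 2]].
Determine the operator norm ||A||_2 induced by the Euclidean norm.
||A||_2 = sqrt((7 + sqrt(13))/2) ≈ 2.3028 (= sqrt(largest eigenvalue of A^T A))

||A||_2 = sigma_max(A) = sqrt(lambda_max(A^T A)). Form the symmetric matrix M = A^T A =
[[2, 1],
 [1, 5]].
Its characteristic polynomial (trace, determinant of M give the coefficients) is
  p(λ) = det(λ I - M) = λ^2 - 7λ + 9.
For λ^2 - 7λ + 9 the discriminant is 13. It is nonnegative but not a perfect square, so the roots are real and irrational: λ = (7 ± sqrt(13))/2 ≈ 5.3028, 1.6972.
So the eigenvalues of A^T A are ≈ 1.6972, 5.3028 (all ≥ 0, as they must be for A^T A). The largest is λ_max = (7 + sqrt(13))/2 ≈ 5.3028, hence ||A||_2 = sqrt(λ_max) = sqrt((7 + sqrt(13))/2) ≈ 2.3028.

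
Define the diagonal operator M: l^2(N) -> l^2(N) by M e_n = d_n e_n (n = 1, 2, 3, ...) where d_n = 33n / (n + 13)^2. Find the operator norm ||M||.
||M|| = 33/52 (attained at n = 13)

For M diagonal, ||M|| = sup_n |d_n|. Treat f(x) = 33x / (x + 13)^2 for real x > 0. By the quotient rule, f'(x) = 33(13 - x)/(x + 13)^3, which is positive for x < 13 and negative for x > 13. So f has a unique maximum at x = 13, and since 13 is a positive integer, the supremum over n ≥ 1 is attained at n = 13: d_13 = 33·13/(13 + 13)^2 = 33·13/676 = 33/52. Hence ||M|| = 33/52.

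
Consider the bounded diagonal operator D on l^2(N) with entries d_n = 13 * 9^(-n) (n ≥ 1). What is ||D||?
||D|| = 13/9 (attained at n = 1)

For D diagonal, ||D|| = sup_n |d_n|. The sequence d_n = 13 * 9^(-n) is positive and strictly decreasing (ratio 9^(-1) < 1), so the supremum is d_1 = 13/9. Hence ||D|| = 13/9.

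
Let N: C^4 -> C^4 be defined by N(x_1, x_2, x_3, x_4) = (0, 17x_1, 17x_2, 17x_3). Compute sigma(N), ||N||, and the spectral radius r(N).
sigma(N) = {0}; ||N|| = 17; r(N) = 0. (N is nilpotent with N^4 = 0.)

On C^4, N is a strictly lower-triangular matrix with 17 on the subdiagonal and zeros elsewhere, so its characteristic polynomial is lambda^4 and every eigenvalue is 0: sigma(N) = {0}. For the operator norm, N e_i = 17e_{i+1} for i = 1, ..., 3 and N e_4 = 0, so the singular values of N are 17 (with multiplicity 3) and 0; hence ||N|| = 17. The spectral radius r(N) = max|lambda| = 0. Note ||N|| > r(N) — characteristic of non-normal nilpotent operators. Indeed N^4 = 0.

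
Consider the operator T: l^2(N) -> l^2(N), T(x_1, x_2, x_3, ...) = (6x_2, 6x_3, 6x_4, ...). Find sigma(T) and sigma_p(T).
sigma(T) = closed disk {z in C : |z| ≤ 6}; sigma_p(T) = open disk {z in C : |z| < 6}

Note T = 6·V where V is the unit left shift (V x)_k = x_{k+1}; so sigma(T) = 6·sigma(V) and ||T|| = 6||V||. ||T x||^2 = 36sum_{k≥2} |x_k|^2 ≤ 36||x||^2, with equality on {x : x_1 = 0}, so ||T|| = 6. For any lambda with |lambda| < 6, set r = lambda/6 (|r| < 1); the vector x = (1, r, r^2, ...) is in l^2 and satisfies T x = 6(r, r^2, ...) = lambda x, so lambda is an eigenvalue. On the boundary |lambda| = 6 the geometric series diverges, so no l^2 eigenvector exists, but these lambda lie in the approximate point spectrum. Hence sigma(T) is the closed disk of radius 6 and sigma_p(T) is the open disk.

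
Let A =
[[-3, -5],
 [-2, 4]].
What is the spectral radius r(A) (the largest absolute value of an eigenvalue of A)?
r(A) = (1 + sqrt(89))/2 ≈ 5.217

The eigenvalues of A are the roots of its characteristic polynomial. With M = A (coefficients from the trace and determinant):
  p(λ) = det(λ I - M) = λ^2 - λ - 22.
For λ^2 - λ - 22 the discriminant is 89. It is nonnegative but not a perfect square, so the roots are real and irrational: λ = (1 ± sqrt(89))/2 ≈ 5.217, -4.217.
Thus the eigenvalues (to 4 decimals) are 5.217 (modulus 5.217); -4.217 (modulus 4.217). The spectral radius is the largest modulus: r(A) = (1 + sqrt(89))/2 ≈ 5.217. (Cross-check: r(A) ≤ ||A||_2 ≈ 6.5309; equality holds whenever A is normal, though it can also hold for some non-normal A.)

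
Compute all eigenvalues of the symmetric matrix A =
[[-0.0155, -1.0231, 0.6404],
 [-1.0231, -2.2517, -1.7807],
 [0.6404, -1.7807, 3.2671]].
sigma(A) ≈ {-3, 0, 4}

A is real symmetric, so its spectrum consists of real eigenvalues. Expanding the characteristic polynomial of the displayed matrix gives
  det(λ I - A) = p(λ) = λ^3 + (-1)λ^2 + (-12)λ + (0).
Solving p(λ) = 0 yields eigenvalues ≈ -3, 0, 4. (A is shown rounded to 4 decimals, so these recover the underlying integer eigenvalues to within that precision.)
Verification: the trace of A = 1 equals the sum of eigenvalues 1, and det(A) ≈ 0.0002 matches the eigenvalue product 0.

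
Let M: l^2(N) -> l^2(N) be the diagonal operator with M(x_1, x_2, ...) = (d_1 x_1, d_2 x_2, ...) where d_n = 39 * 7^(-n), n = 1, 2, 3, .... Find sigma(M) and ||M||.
sigma(M) = {39 * 7^(-n) : n ≥ 1} ∪ {0}; ||M|| = 39/7

A bounded diagonal operator on l^2 with diagonal entries d_n has spectrum equal to the closure of {d_n : n ≥ 1}: every d_n is an eigenvalue (with eigenvector e_n), so {d_n} ⊂ sigma(M); the spectrum is closed, so its closure is too; and for lambda not in the closure, (M - lambda I) has bounded inverse (the diagonal entries 1/(d_n - lambda) are bounded). For our sequence d_n = 39 * 7^(-n), n = 1, 2, 3, ...:
  - {d_n} = {39 * 7^(-n) : n ≥ 1}; the only limit point is 0
  - closure = {39 * 7^(-n) : n ≥ 1} ∪ {0}
For the norm: a diagonal operator has ||M|| = sup_n |d_n|. Here d_n = 39 * 7^(-n) is positive and decreasing, so sup_n |d_n| = d_1 = 39/7. So ||M|| = 39/7.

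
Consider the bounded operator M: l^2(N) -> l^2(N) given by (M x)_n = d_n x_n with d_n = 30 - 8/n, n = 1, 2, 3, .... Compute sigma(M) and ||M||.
sigma(M) = {30 - 8/n : n ≥ 1} ∪ {30}; ||M|| = 30

A bounded diagonal operator on l^2 with diagonal entries d_n has spectrum equal to the closure of {d_n : n ≥ 1}: every d_n is an eigenvalue (with eigenvector e_n), so {d_n} ⊂ sigma(M); the spectrum is closed, so its closure is too; and for lambda not in the closure, (M - lambda I) has bounded inverse (the diagonal entries 1/(d_n - lambda) are bounded). For our sequence d_n = 30 - 8/n, n = 1, 2, 3, ...:
  - {d_n} = {30 - 8/n : n ≥ 1}; the only limit point is 30
  - closure = {30 - 8/n : n ≥ 1} ∪ {30}
For the norm: a diagonal operator has ||M|| = sup_n |d_n|. Here d_n = 30 - 8/n increases monotonically from d_1 = 22 toward 30, with all terms in [22, 30); so sup_n |d_n| = 30 (the supremum is the limit, not attained). So ||M|| = 30.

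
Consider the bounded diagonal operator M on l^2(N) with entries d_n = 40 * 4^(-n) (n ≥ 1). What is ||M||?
||M|| = 10 (attained at n = 1)

For M diagonal, ||M|| = sup_n |d_n|. The sequence d_n = 40 * 4^(-n) is positive and strictly decreasing (ratio 4^(-1) < 1), so the supremum is d_1 = 40/4 = 10. Hence ||M|| = 10.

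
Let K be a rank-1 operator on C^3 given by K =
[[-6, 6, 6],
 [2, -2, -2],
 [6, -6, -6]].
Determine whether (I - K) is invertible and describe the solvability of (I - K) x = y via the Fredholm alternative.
(I - K) is invertible (det(I - K) = 15 ≠ 0), so for every y in C^3 the equation (I - K) x = y has a unique solution.

K has rank 1, so it is an outer product K = u v^T: every row of K is a multiple of one row vector. Reading off the entries, u = (-3, 1, 3) and v = (2, -2, -2) (row i of K equals u_i·v^T). A rank-one matrix u v^T satisfies K u = u (v·u) and kills the (2)-dimensional subspace v^⊥, so its characteristic polynomial is lambda^2 (lambda - v·u) with v·u = tr K = -14. Hence the eigenvalues of I - K are 1 (multiplicity 2) and 1 - (-14) = 15, so det(I - K) = 15. (Direct check: I - K =
[[7, -6, -6],
 [-2, 3, 2],
 [-6, 6, 7]]
has determinant 15.) The finite-dimensional Fredholm alternative says: either (I - K) is invertible, or ker(I - K) ≠ {0} and then range(I - K) = ker((I - K)^*)^⊥, with dim ker(I - K) = dim ker((I - K)^*). Since det(I - K) ≠ 0, 1 is not an eigenvalue of K and ker(I - K) = {0}, so we are in the first case: for every y there is a unique x = (I - K)^(-1) y. Explicitly, by the Sherman–Morrison formula, (I - u v^T)^(-1) = I + u v^T/(1 - v·u), i.e. (I - K)^(-1) = I + K/(15).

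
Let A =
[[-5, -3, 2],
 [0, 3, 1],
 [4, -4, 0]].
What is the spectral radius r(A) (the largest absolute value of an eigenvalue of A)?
r(A) ≈ 6.3662

The eigenvalues of A are the roots of its characteristic polynomial. With M = A (coefficients from the trace, the sum of principal 2x2 minors, and det A):
  p(λ) = det(λ I - M) = λ^3 + 2λ^2 - 19λ + 56.
No integer candidate from the rational root theorem (±divisors of 56) is a root, so the roots are irrational. The cubic discriminant is Δ = -95888 < 0, so there is one real root and a complex-conjugate pair. p(-7) = -56 and p(-6) = 26 have opposite signs, so a root lies in (-7, -6); Newton's method refines it to λ ≈ -6.3662. Dividing out (λ - (-6.3662)) leaves approximately λ^2 - 4.3662λ + 8.7964. For λ^2 - 4.3662λ + 8.7964 the discriminant is -16.1217. It is negative, so the remaining roots are the complex-conjugate pair λ ≈ 2.1831 ± 2.0076i. Their product equals the constant term, so |λ|^2 ≈ 8.7964 and |λ| ≈ 2.9659.
Thus the eigenvalues (to 4 decimals) are -6.3662 (modulus 6.3662); 2.1831 ± 2.0076i (modulus 2.9659). The spectral radius is the largest modulus: r(A) ≈ 6.3662. (Cross-check: r(A) ≤ ||A||_2 ≈ 6.6027; equality holds whenever A is normal, though it can also hold for some non-normal A.)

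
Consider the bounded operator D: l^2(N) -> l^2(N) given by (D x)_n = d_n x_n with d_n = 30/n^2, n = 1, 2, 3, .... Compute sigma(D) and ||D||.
sigma(D) = {30/n^2 : n ≥ 1} ∪ {0}; ||D|| = 30

A bounded diagonal operator on l^2 with diagonal entries d_n has spectrum equal to the closure of {d_n : n ≥ 1}: every d_n is an eigenvalue (with eigenvector e_n), so {d_n} ⊂ sigma(D); the spectrum is closed, so its closure is too; and for lambda not in the closure, (D - lambda I) has bounded inverse (the diagonal entries 1/(d_n - lambda) are bounded). For our sequence d_n = 30/n^2, n = 1, 2, 3, ...:
  - {d_n} = {30/n^2 : n ≥ 1}; the only limit point is 0
  - closure = {30/n^2 : n ≥ 1} ∪ {0}
For the norm: a diagonal operator has ||D|| = sup_n |d_n|. Here d_n = 30/n^2 is positive and decreasing, so sup_n |d_n| = d_1 = 30. So ||D|| = 30.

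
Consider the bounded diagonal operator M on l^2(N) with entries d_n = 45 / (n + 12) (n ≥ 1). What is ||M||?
||M|| = 45/13 (attained at n = 1)

For M diagonal, ||M|| = sup_n |d_n| = sup_n 45/(n + 12). This is positive and strictly decreasing in n, so the supremum is attained at n = 1: d_1 = 45/(1 + 12) = 45/13. Hence ||M|| = 45/13.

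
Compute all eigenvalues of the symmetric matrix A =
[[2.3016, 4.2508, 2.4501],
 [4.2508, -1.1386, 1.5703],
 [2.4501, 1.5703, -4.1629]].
sigma(A) ≈ {-5, -4, 6}

A is real symmetric, so its spectrum consists of real eigenvalues. Expanding the characteristic polynomial of the displayed matrix gives
  det(λ I - A) = p(λ) = λ^3 + (3)λ^2 + (-34)λ + (-119.9986).
Solving p(λ) = 0 yields eigenvalues ≈ -5, -4, 6. (A is shown rounded to 4 decimals, so these recover the underlying integer eigenvalues to within that precision.)
Verification: the trace of A = -3 equals the sum of eigenvalues -3, and det(A) ≈ 119.9986 matches the eigenvalue product 120.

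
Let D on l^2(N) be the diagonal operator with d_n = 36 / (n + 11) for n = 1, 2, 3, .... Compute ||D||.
||D|| = 3 (attained at n = 1)

For D diagonal, ||D|| = sup_n |d_n| = sup_n 36/(n + 11). This is positive and strictly decreasing in n, so the supremum is attained at n = 1: d_1 = 36/(1 + 11) = 3. Hence ||D|| = 3.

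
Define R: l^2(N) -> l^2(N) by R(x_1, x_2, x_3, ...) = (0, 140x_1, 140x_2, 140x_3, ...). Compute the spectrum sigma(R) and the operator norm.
sigma(R) = closed disk {z in C : |z| ≤ 140}; ||R|| = 140

Note R = 140·U where U is the unit right shift (U x)_k = x_{k-1} (with x_0 := 0); so ||R|| = 140||U|| and sigma(R) = 140·sigma(U). ||R x||^2 = sum_{k≥1} |140x_k|^2 = 19600||x||^2, so ||R|| = 140 and sigma(R) ⊂ {|z| ≤ 140}. For any |lambda| < 140, the equation (R - lambda I) x = 0 forces x_1 = 0, then 140x_k = lambda x_{k+1} ⇒ x = 0, so R has no eigenvalues. But (R - lambda I) is not surjective for |lambda| < 140: solving (R - lambda I) x = e_1 would require x_n proportional to (lambda/140)^(-n), which is not in l^2. So every |lambda| < 140 lies in the residual spectrum. The boundary |lambda| = 140 is in the approximate point spectrum (the spectrum is closed). Hence sigma(R) is the closed disk of radius 140.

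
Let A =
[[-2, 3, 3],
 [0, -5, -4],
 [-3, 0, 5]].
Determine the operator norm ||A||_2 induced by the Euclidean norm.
||A||_2 ≈ 8.8597 (= sqrt(largest eigenvalue of A^T A))

||A||_2 = sigma_max(A) = sqrt(lambda_max(A^T A)). Form the symmetric matrix M = A^T A =
[[13, -6, -21],
 [-6, 34, 29],
 [-21, 29, 50]].
Its characteristic polynomial (trace, sum of principal 2x2 minors, determinant of M give the coefficients) is
  p(λ) = det(λ I - M) = λ^3 - 97λ^2 + 1474λ - 1681.
No integer candidate from the rational root theorem (±divisors of 1681) is a root, so the roots are irrational. The cubic discriminant is Δ = 5745730313 > 0, so there are three distinct real roots. p(1) = -303 and p(2) = 887 have opposite signs, so a root lies in (1, 2); Newton's method refines it to λ ≈ 1.2404. p(17) = 257 and p(18) = -745 have opposite signs, so a root lies in (17, 18); Newton's method refines it to λ ≈ 17.2652. p(78) = -2305 and p(79) = 2427 have opposite signs, so a root lies in (78, 79); Newton's method refines it to λ ≈ 78.4944. Check (Vieta): the three roots sum to 97, matching tr M = 97.
So the eigenvalues of A^T A are ≈ 1.2404, 17.2652, 78.4944 (all ≥ 0, as they must be for A^T A). The largest is λ_max ≈ 78.4944, hence ||A||_2 = sqrt(λ_max) ≈ 8.8597.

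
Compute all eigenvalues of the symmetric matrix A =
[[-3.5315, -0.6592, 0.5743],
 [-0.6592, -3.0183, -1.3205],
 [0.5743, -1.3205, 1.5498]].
sigma(A) ≈ {-4, -3, 2}

A is real symmetric, so its spectrum consists of real eigenvalues. Expanding the characteristic polynomial of the displayed matrix gives
  det(λ I - A) = p(λ) = λ^3 + (5)λ^2 + (-2)λ + (-24).
Solving p(λ) = 0 yields eigenvalues ≈ -4, -3, 2. (A is shown rounded to 4 decimals, so these recover the underlying integer eigenvalues to within that precision.)
Verification: the trace of A = -5 equals the sum of eigenvalues -5, and det(A) ≈ 23.9993 matches the eigenvalue product 24.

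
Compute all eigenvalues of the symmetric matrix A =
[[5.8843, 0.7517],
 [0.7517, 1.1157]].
sigma(A) ≈ {1, 6}

A is real symmetric, so its spectrum consists of real eigenvalues. Expanding the characteristic polynomial of the displayed matrix gives
  det(λ I - A) = p(λ) = λ^2 + (-7)λ + (6).
Solving p(λ) = 0 yields eigenvalues ≈ 1, 6. (A is shown rounded to 4 decimals, so these recover the underlying integer eigenvalues to within that precision.)
Verification: the trace of A = 7 equals the sum of eigenvalues 7, and det(A) ≈ 6.0001 matches the eigenvalue product 6.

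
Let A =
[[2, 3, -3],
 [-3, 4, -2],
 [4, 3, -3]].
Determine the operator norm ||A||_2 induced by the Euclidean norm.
||A||_2 ≈ 7.7206 (= sqrt(largest eigenvalue of A^T A))

||A||_2 = sigma_max(A) = sqrt(lambda_max(A^T A)). Form the symmetric matrix M = A^T A =
[[29, 6, -12],
 [6, 34, -26],
 [-12, -26, 22]].
Its characteristic polynomial (trace, sum of principal 2x2 minors, determinant of M give the coefficients) is
  p(λ) = det(λ I - M) = λ^3 - 85λ^2 + 1516λ - 144.
No integer candidate from the rational root theorem (±divisors of 144) is a root, so the roots are irrational. The cubic discriminant is Δ = 2647984464 > 0, so there are three distinct real roots. p(0) = -144 and p(1) = 1288 have opposite signs, so a root lies in (0, 1); Newton's method refines it to λ ≈ 0.0955. p(25) = 256 and p(26) = -612 have opposite signs, so a root lies in (25, 26); Newton's method refines it to λ ≈ 25.297. p(59) = -1206 and p(60) = 816 have opposite signs, so a root lies in (59, 60); Newton's method refines it to λ ≈ 59.6075. Check (Vieta): the three roots sum to 85, matching tr M = 85.
So the eigenvalues of A^T A are ≈ 0.0955, 25.297, 59.6075 (all ≥ 0, as they must be for A^T A). The largest is λ_max ≈ 59.6075, hence ||A||_2 = sqrt(λ_max) ≈ 7.7206.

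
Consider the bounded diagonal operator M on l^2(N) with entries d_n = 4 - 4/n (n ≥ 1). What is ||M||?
||M|| = 4

For a diagonal operator on l^2 with entries d_n, ||M|| = sup_n |d_n|. Here d_1 = 0, d_2 = 2, ..., and d_n = 4 - 4/n increases monotonically toward 4. All terms lie in [0, 4), so |d_n| = d_n and the supremum is the limit 4, which is not attained by any individual d_n. Hence ||M|| = 4.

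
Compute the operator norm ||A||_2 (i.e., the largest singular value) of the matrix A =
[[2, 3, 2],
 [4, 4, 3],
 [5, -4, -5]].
||A||_2 ≈ 8.8453 (= sqrt(largest eigenvalue of A^T A))

||A||_2 = sigma_max(A) = sqrt(lambda_max(A^T A)). Form the symmetric matrix M = A^T A =
[[45, 2, -9],
 [2, 41, 38],
 [-9, 38, 38]].
Its characteristic polynomial (trace, sum of principal 2x2 minors, determinant of M give the coefficients) is
  p(λ) = det(λ I - M) = λ^3 - 124λ^2 + 3584λ - 289.
No integer candidate from the rational root theorem (±divisors of 289) is a root, so the roots are irrational. The cubic discriminant is Δ = 13464397861 > 0, so there are three distinct real roots. p(0) = -289 and p(1) = 3172 have opposite signs, so a root lies in (0, 1); Newton's method refines it to λ ≈ 0.0809. p(45) = 1016 and p(46) = -473 have opposite signs, so a root lies in (45, 46); Newton's method refines it to λ ≈ 45.6805. p(78) = -601 and p(79) = 2002 have opposite signs, so a root lies in (78, 79); Newton's method refines it to λ ≈ 78.2387. Check (Vieta): the three roots sum to 124, matching tr M = 124.
So the eigenvalues of A^T A are ≈ 0.0809, 45.6805, 78.2387 (all ≥ 0, as they must be for A^T A). The largest is λ_max ≈ 78.2387, hence ||A||_2 = sqrt(λ_max) ≈ 8.8453.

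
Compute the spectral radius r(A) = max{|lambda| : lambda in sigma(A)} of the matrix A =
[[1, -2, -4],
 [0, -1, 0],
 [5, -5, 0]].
r(A) = sqrt(20) ≈ 4.4721

The eigenvalues of A are the roots of its characteristic polynomial. With M = A (coefficients from the trace, the sum of principal 2x2 minors, and det A):
  p(λ) = det(λ I - M) = λ^3 + 19λ + 20.
By the rational root theorem any rational root is an integer divisor of 20. Testing λ = -1: p(-1) = -1 + 0 - 19 + 20 = 0, so λ = -1 is a root. Dividing out (λ + 1) leaves p(λ) = (λ + 1)(λ^2 - λ + 20). For λ^2 - λ + 20 the discriminant is -79. It is negative, so the roots are the complex-conjugate pair λ = 1/2 ± (sqrt(79)/2) i ≈ 0.5 ± 4.4441i. For a conjugate pair the product of the roots equals the constant term, so |λ|^2 = 20 and |λ| = sqrt(20) ≈ 4.4721.
Thus the eigenvalues (to 4 decimals) are 0.5 ± 4.4441i (modulus 4.4721); -1 (modulus 1). The spectral radius is the largest modulus: r(A) = sqrt(20) ≈ 4.4721. (Cross-check: r(A) ≤ ||A||_2 ≈ 7.542; equality holds whenever A is normal, though it can also hold for some non-normal A.)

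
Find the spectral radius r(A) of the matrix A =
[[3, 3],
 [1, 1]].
r(A) = 4

The eigenvalues of A are the roots of its characteristic polynomial. With M = A (coefficients from the trace and determinant):
  p(λ) = det(λ I - M) = λ^2 - 4λ.
For λ^2 - 4λ the discriminant is 16. It is a perfect square (4^2), so the roots are rational: λ = (4 ± 4)/2 = 4, 0.
Thus the eigenvalues (to 4 decimals) are 4 (modulus 4); 0 (modulus 0). The spectral radius is the largest modulus: r(A) = 4. (Cross-check: r(A) ≤ ||A||_2 ≈ 4.4721; equality holds whenever A is normal, though it can also hold for some non-normal A.)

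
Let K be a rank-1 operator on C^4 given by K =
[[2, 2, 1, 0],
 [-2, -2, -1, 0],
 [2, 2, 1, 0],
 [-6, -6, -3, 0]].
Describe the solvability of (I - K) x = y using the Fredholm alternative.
(I - K) is singular (det(I - K) = 0, i.e. 1 ∈ sigma(K)). (I - K) x = y is solvable iff y ⊥ ker((I - K)^*) = span{(2, 2, 1, 0)}, i.e. iff 2y_1 + 2y_2 + y_3 = 0. When solvable, the solutions are x = y + c·(1, -1, 1, -3), c arbitrary (ker(I - K) = span{(1, -1, 1, -3)}, dimension 1).

K has rank 1, so it is an outer product K = u v^T: every row of K is a multiple of one row vector. Reading off the entries, u = (1, -1, 1, -3) and v = (2, 2, 1, 0) (row i of K equals u_i·v^T). A rank-one matrix u v^T satisfies K u = u (v·u) and kills the (3)-dimensional subspace v^⊥, so its characteristic polynomial is lambda^3 (lambda - v·u) with v·u = tr K = 1. Hence the eigenvalues of I - K are 1 (multiplicity 3) and 1 - (1) = 0, so det(I - K) = 0. (Direct check: I - K =
[[-1, -2, -1, 0],
 [2, 3, 1, 0],
 [-2, -2, 0, 0],
 [6, 6, 3, 1]]
has determinant 0.) So 1 is an eigenvalue of K and (I - K) is not invertible. The finite-dimensional Fredholm alternative says: either (I - K) is invertible, or ker(I - K) ≠ {0} and then range(I - K) = ker((I - K)^*)^⊥, with dim ker(I - K) = dim ker((I - K)^*). We are in the second case, so we need both kernels. Kernel of I - K: (I - K) u = u - u (v·u) = u - u = 0, so ker(I - K) = span{u} = span{(1, -1, 1, -3)} (it is exactly 1-dimensional because rank(I - K) = 3). Kernel of the adjoint: K is real, so (I - K)^* = I - K^T = I - v u^T, and (I - v u^T) v = v - v (u·v) = 0; hence ker((I - K)^*) = span{v} = span{(2, 2, 1, 0)}. Therefore (I - K) x = y is solvable iff <y, v> = 0, i.e. iff 2y_1 + 2y_2 + y_3 = 0. When this holds, K y = u (v·y) = 0, so (I - K) y = y and x = y is a particular solution; the full solution set is the line x = y + c·u = y + c·(1, -1, 1, -3), c ∈ C.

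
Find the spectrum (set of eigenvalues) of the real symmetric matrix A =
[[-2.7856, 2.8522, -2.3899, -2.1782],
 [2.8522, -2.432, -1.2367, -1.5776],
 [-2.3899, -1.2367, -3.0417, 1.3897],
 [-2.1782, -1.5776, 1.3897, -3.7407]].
sigma(A) ≈ {-6, -5, -4, 3}

A is real symmetric, so its spectrum consists of real eigenvalues. Expanding the characteristic polynomial of the displayed matrix gives
  det(λ I - A) = p(λ) = λ^4 + (12)λ^3 + (29)λ^2 + (-102.0019)λ + (-360.0041).
Solving p(λ) = 0 yields eigenvalues ≈ -6, -5, -4, 3. (A is shown rounded to 4 decimals, so these recover the underlying integer eigenvalues to within that precision.)
Verification: the trace of A = -12 equals the sum of eigenvalues -12, and det(A) ≈ -360.0041 matches the eigenvalue product -360.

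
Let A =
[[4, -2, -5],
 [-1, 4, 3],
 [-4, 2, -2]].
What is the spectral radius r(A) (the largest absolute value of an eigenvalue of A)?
r(A) ≈ 7.9704

The eigenvalues of A are the roots of its characteristic polynomial. With M = A (coefficients from the trace, the sum of principal 2x2 minors, and det A):
  p(λ) = det(λ I - M) = λ^3 - 6λ^2 - 28λ + 98.
No integer candidate from the rational root theorem (±divisors of 98) is a root, so the roots are irrational. The cubic discriminant is Δ = 237748 > 0, so there are three distinct real roots. p(-5) = -37 and p(-4) = 50 have opposite signs, so a root lies in (-5, -4); Newton's method refines it to λ ≈ -4.6274. p(2) = 26 and p(3) = -13 have opposite signs, so a root lies in (2, 3); Newton's method refines it to λ ≈ 2.6571. p(7) = -49 and p(8) = 2 have opposite signs, so a root lies in (7, 8); Newton's method refines it to λ ≈ 7.9704. Check (Vieta): the three roots sum to 6, matching tr M = 6.
Thus the eigenvalues (to 4 decimals) are -4.6274 (modulus 4.6274); 2.6571 (modulus 2.6571); 7.9704 (modulus 7.9704). The spectral radius is the largest modulus: r(A) ≈ 7.9704. (Cross-check: r(A) ≤ ||A||_2 ≈ 8.2006; equality holds whenever A is normal, though it can also hold for some non-normal A.)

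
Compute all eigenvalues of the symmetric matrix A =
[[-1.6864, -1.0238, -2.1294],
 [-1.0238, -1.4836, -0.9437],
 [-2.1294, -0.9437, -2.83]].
sigma(A) ≈ {-5, -1, 0}

A is real symmetric, so its spectrum consists of real eigenvalues. Expanding the characteristic polynomial of the displayed matrix gives
  det(λ I - A) = p(λ) = λ^3 + (6)λ^2 + (5)λ + (0).
Solving p(λ) = 0 yields eigenvalues ≈ -5, -1, 0. (A is shown rounded to 4 decimals, so these recover the underlying integer eigenvalues to within that precision.)
Verification: the trace of A = -6 equals the sum of eigenvalues -6, and det(A) ≈ 0.0001 matches the eigenvalue product 0.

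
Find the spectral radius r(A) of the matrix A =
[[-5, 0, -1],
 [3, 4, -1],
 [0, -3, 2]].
r(A) ≈ 5.2094

The eigenvalues of A are the roots of its characteristic polynomial. With M = A (coefficients from the trace, the sum of principal 2x2 minors, and det A):
  p(λ) = det(λ I - M) = λ^3 - λ^2 - 25λ + 16.
No integer candidate from the rational root theorem (±divisors of 16) is a root, so the roots are irrational. The cubic discriminant is Δ = 63477 > 0, so there are three distinct real roots. p(-5) = -9 and p(-4) = 36 have opposite signs, so a root lies in (-5, -4); Newton's method refines it to λ ≈ -4.8435. p(0) = 16 and p(1) = -9 have opposite signs, so a root lies in (0, 1); Newton's method refines it to λ ≈ 0.6341. p(5) = -9 and p(6) = 46 have opposite signs, so a root lies in (5, 6); Newton's method refines it to λ ≈ 5.2094. Check (Vieta): the three roots sum to 1, matching tr M = 1.
Thus the eigenvalues (to 4 decimals) are -4.8435 (modulus 4.8435); 0.6341 (modulus 0.6341); 5.2094 (modulus 5.2094). The spectral radius is the largest modulus: r(A) ≈ 5.2094. (Cross-check: r(A) ≤ ||A||_2 ≈ 6.5427; equality holds whenever A is normal, though it can also hold for some non-normal A.)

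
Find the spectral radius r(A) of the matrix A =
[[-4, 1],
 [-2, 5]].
r(A) = (1 + sqrt(73))/2 ≈ 4.772

The eigenvalues of A are the roots of its characteristic polynomial. With M = A (coefficients from the trace and determinant):
  p(λ) = det(λ I - M) = λ^2 - λ - 18.
For λ^2 - λ - 18 the discriminant is 73. It is nonnegative but not a perfect square, so the roots are real and irrational: λ = (1 ± sqrt(73))/2 ≈ 4.772, -3.772.
Thus the eigenvalues (to 4 decimals) are 4.772 (modulus 4.772); -3.772 (modulus 3.772). The spectral radius is the largest modulus: r(A) = (1 + sqrt(73))/2 ≈ 4.772. (Cross-check: r(A) ≤ ||A||_2 ≈ 6.1088; equality holds whenever A is normal, though it can also hold for some non-normal A.)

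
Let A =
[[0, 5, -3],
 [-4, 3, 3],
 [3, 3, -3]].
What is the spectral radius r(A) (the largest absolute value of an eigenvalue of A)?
r(A) ≈ 4.25

The eigenvalues of A are the roots of its characteristic polynomial. With M = A (coefficients from the trace, the sum of principal 2x2 minors, and det A):
  p(λ) = det(λ I - M) = λ^3 + 11λ - 48.
No integer candidate from the rational root theorem (±divisors of 48) is a root, so the roots are irrational. The cubic discriminant is Δ = -67532 < 0, so there is one real root and a complex-conjugate pair. p(2) = -18 and p(3) = 12 have opposite signs, so a root lies in (2, 3); Newton's method refines it to λ ≈ 2.6575. Dividing out (λ - (2.6575)) leaves approximately λ^2 + 2.6575λ + 18.0622. For λ^2 + 2.6575λ + 18.0622 the discriminant is -65.1866. It is negative, so the remaining roots are the complex-conjugate pair λ ≈ -1.3287 ± 4.0369i. Their product equals the constant term, so |λ|^2 ≈ 18.0622 and |λ| ≈ 4.25.
Thus the eigenvalues (to 4 decimals) are 2.6575 (modulus 2.6575); -1.3287 ± 4.0369i (modulus 4.25). The spectral radius is the largest modulus: r(A) ≈ 4.25. (Cross-check: r(A) ≤ ||A||_2 ≈ 7.4408; equality holds whenever A is normal, though it can also hold for some non-normal A.)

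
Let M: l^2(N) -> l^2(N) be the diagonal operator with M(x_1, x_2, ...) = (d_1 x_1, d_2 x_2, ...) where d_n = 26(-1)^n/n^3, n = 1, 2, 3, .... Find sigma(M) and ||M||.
sigma(M) = {26(-1)^n/n^3 : n ≥ 1} ∪ {0}; ||M|| = 26

A bounded diagonal operator on l^2 with diagonal entries d_n has spectrum equal to the closure of {d_n : n ≥ 1}: every d_n is an eigenvalue (with eigenvector e_n), so {d_n} ⊂ sigma(M); the spectrum is closed, so its closure is too; and for lambda not in the closure, (M - lambda I) has bounded inverse (the diagonal entries 1/(d_n - lambda) are bounded). For our sequence d_n = 26(-1)^n/n^3, n = 1, 2, 3, ...:
  - {d_n} = {26(-1)^n/n^3 : n ≥ 1}; the only limit point is 0
  - closure = {26(-1)^n/n^3 : n ≥ 1} ∪ {0}
For the norm: a diagonal operator has ||M|| = sup_n |d_n|. Here |d_n| = 26/n^3 is decreasing, so sup_n |d_n| = |d_1| = 26. So ||M|| = 26.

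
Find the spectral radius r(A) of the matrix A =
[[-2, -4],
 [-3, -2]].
r(A) = (4 + sqrt(48))/2 ≈ 5.4641

The eigenvalues of A are the roots of its characteristic polynomial. With M = A (coefficients from the trace and determinant):
  p(λ) = det(λ I - M) = λ^2 + 4λ - 8.
For λ^2 + 4λ - 8 the discriminant is 48. It is nonnegative but not a perfect square, so the roots are real and irrational: λ = (-4 ± sqrt(48))/2 ≈ 1.4641, -5.4641.
Thus the eigenvalues (to 4 decimals) are 1.4641 (modulus 1.4641); -5.4641 (modulus 5.4641). The spectral radius is the largest modulus: r(A) = (4 + sqrt(48))/2 ≈ 5.4641. (Cross-check: r(A) ≤ ||A||_2 ≈ 5.5616; equality holds whenever A is normal, though it can also hold for some non-normal A.)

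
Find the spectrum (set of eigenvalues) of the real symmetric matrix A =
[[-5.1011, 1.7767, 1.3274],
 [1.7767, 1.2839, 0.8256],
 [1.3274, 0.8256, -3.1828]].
sigma(A) ≈ {-6, -3, 2}

A is real symmetric, so its spectrum consists of real eigenvalues. Expanding the characteristic polynomial of the displayed matrix gives
  det(λ I - A) = p(λ) = λ^3 + (7)λ^2 + (0)λ + (-36.0011).
Solving p(λ) = 0 yields eigenvalues ≈ -6, -3, 2. (A is shown rounded to 4 decimals, so these recover the underlying integer eigenvalues to within that precision.)
Verification: the trace of A = -7 equals the sum of eigenvalues -7, and det(A) ≈ 36.0011 matches the eigenvalue product 36.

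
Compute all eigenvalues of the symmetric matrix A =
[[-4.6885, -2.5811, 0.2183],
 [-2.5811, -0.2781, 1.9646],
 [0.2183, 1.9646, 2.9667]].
sigma(A) ≈ {-6, 0, 4}

A is real symmetric, so its spectrum consists of real eigenvalues. Expanding the characteristic polynomial of the displayed matrix gives
  det(λ I - A) = p(λ) = λ^3 + (2)λ^2 + (-24)λ + (0).
Solving p(λ) = 0 yields eigenvalues ≈ -6, 0, 4. (A is shown rounded to 4 decimals, so these recover the underlying integer eigenvalues to within that precision.)
Verification: the trace of A = -2 equals the sum of eigenvalues -2, and det(A) ≈ -0.0009 matches the eigenvalue product 0.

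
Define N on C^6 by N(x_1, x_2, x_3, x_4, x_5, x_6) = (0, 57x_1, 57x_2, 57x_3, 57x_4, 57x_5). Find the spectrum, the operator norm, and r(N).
sigma(N) = {0}; ||N|| = 57; r(N) = 0. (N is nilpotent with N^6 = 0.)

On C^6, N is a strictly lower-triangular matrix with 57 on the subdiagonal and zeros elsewhere, so its characteristic polynomial is lambda^6 and every eigenvalue is 0: sigma(N) = {0}. For the operator norm, N e_i = 57e_{i+1} for i = 1, ..., 5 and N e_6 = 0, so the singular values of N are 57 (with multiplicity 5) and 0; hence ||N|| = 57. The spectral radius r(N) = max|lambda| = 0. Note ||N|| > r(N) — characteristic of non-normal nilpotent operators. Indeed N^6 = 0.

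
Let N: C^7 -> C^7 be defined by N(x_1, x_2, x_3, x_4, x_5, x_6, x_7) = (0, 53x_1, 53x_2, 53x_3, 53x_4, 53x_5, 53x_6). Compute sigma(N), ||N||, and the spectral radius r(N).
sigma(N) = {0}; ||N|| = 53; r(N) = 0. (N is nilpotent with N^7 = 0.)

On C^7, N is a strictly lower-triangular matrix with 53 on the subdiagonal and zeros elsewhere, so its characteristic polynomial is lambda^7 and every eigenvalue is 0: sigma(N) = {0}. For the operator norm, N e_i = 53e_{i+1} for i = 1, ..., 6 and N e_7 = 0, so the singular values of N are 53 (with multiplicity 6) and 0; hence ||N|| = 53. The spectral radius r(N) = max|lambda| = 0. Note ||N|| > r(N) — characteristic of non-normal nilpotent operators. Indeed N^7 = 0.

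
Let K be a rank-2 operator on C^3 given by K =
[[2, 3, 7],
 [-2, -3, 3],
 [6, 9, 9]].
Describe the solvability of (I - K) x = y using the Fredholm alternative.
(I - K) is invertible (det(I - K) = -85 ≠ 0), so for every y in C^3 the equation (I - K) x = y has a unique solution.

K has rank 2 and factors as K = U V^T = u1 v1^T + u2 v2^T with u1 = (-1, 1, -3), v1 = (-2, -3, -1), u2 = (3, 2, 3), v2 = (0, 0, 2) (multiplying out reproduces the displayed K). The nonzero eigenvalues of U V^T coincide with those of the 2 x 2 matrix G = V^T U = [[v1·u1, v1·u2], [v2·u1, v2·u2]] = [[2, -15], [-6, 6]], and by the Sylvester determinant identity det(I_3 - U V^T) = det(I_2 - V^T U) = det([[-1, 15], [6, -5]]) = (-1)(-5) - (15)(6) = -85. (Direct check: I - K =
[[-1, -3, -7],
 [2, 4, -3],
 [-6, -9, -8]]
has determinant -85.) The finite-dimensional Fredholm alternative says: either (I - K) is invertible, or ker(I - K) ≠ {0} and then range(I - K) = ker((I - K)^*)^⊥, with dim ker(I - K) = dim ker((I - K)^*). Since det(I - K) ≠ 0, 1 is not an eigenvalue of K and ker(I - K) = {0}, so we are in the first case: for every y there is a unique x = (I - K)^(-1) y. (Explicitly, by the Woodbury identity, (I - U V^T)^(-1) = I + U (I_2 - G)^(-1) V^T.)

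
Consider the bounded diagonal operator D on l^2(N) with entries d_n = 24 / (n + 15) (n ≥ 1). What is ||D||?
||D|| = 3/2 (attained at n = 1)

For D diagonal, ||D|| = sup_n |d_n| = sup_n 24/(n + 15). This is positive and strictly decreasing in n, so the supremum is attained at n = 1: d_1 = 24/(1 + 15) = 3/2. Hence ||D|| = 3/2.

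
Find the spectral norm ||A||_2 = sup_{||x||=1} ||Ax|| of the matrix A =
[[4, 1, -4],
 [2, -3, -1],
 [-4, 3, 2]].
||A||_2 ≈ 7.7755 (= sqrt(largest eigenvalue of A^T A))

||A||_2 = sigma_max(A) = sqrt(lambda_max(A^T A)). Form the symmetric matrix M = A^T A =
[[36, -14, -26],
 [-14, 19, 5],
 [-26, 5, 21]].
Its characteristic polynomial (trace, sum of principal 2x2 minors, determinant of M give the coefficients) is
  p(λ) = det(λ I - M) = λ^3 - 76λ^2 + 942λ - 144.
No integer candidate from the rational root theorem (±divisors of 144) is a root, so the roots are irrational. The cubic discriminant is Δ = 1713983328 > 0, so there are three distinct real roots. p(0) = -144 and p(1) = 723 have opposite signs, so a root lies in (0, 1); Newton's method refines it to λ ≈ 0.1548. p(15) = 261 and p(16) = -432 have opposite signs, so a root lies in (15, 16); Newton's method refines it to λ ≈ 15.3868. p(60) = -1224 and p(61) = 1503 have opposite signs, so a root lies in (60, 61); Newton's method refines it to λ ≈ 60.4584. Check (Vieta): the three roots sum to 76, matching tr M = 76.
So the eigenvalues of A^T A are ≈ 0.1548, 15.3868, 60.4584 (all ≥ 0, as they must be for A^T A). The largest is λ_max ≈ 60.4584, hence ||A||_2 = sqrt(λ_max) ≈ 7.7755.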